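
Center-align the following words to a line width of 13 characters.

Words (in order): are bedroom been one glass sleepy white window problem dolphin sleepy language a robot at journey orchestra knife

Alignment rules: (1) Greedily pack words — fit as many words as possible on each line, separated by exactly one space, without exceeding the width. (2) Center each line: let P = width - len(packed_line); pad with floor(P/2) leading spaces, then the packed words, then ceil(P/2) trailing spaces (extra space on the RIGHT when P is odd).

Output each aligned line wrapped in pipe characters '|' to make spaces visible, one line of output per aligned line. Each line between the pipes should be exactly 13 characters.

Line 1: ['are', 'bedroom'] (min_width=11, slack=2)
Line 2: ['been', 'one'] (min_width=8, slack=5)
Line 3: ['glass', 'sleepy'] (min_width=12, slack=1)
Line 4: ['white', 'window'] (min_width=12, slack=1)
Line 5: ['problem'] (min_width=7, slack=6)
Line 6: ['dolphin'] (min_width=7, slack=6)
Line 7: ['sleepy'] (min_width=6, slack=7)
Line 8: ['language', 'a'] (min_width=10, slack=3)
Line 9: ['robot', 'at'] (min_width=8, slack=5)
Line 10: ['journey'] (min_width=7, slack=6)
Line 11: ['orchestra'] (min_width=9, slack=4)
Line 12: ['knife'] (min_width=5, slack=8)

Answer: | are bedroom |
|  been one   |
|glass sleepy |
|white window |
|   problem   |
|   dolphin   |
|   sleepy    |
| language a  |
|  robot at   |
|   journey   |
|  orchestra  |
|    knife    |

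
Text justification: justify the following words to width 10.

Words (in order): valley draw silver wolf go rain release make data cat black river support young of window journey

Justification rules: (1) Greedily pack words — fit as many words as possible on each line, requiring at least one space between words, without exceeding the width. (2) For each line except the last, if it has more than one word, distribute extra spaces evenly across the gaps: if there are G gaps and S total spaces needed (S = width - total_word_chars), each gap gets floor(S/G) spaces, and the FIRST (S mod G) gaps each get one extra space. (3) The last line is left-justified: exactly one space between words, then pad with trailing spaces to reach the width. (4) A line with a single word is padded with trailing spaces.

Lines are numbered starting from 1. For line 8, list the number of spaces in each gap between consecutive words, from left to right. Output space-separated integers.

Line 1: ['valley'] (min_width=6, slack=4)
Line 2: ['draw'] (min_width=4, slack=6)
Line 3: ['silver'] (min_width=6, slack=4)
Line 4: ['wolf', 'go'] (min_width=7, slack=3)
Line 5: ['rain'] (min_width=4, slack=6)
Line 6: ['release'] (min_width=7, slack=3)
Line 7: ['make', 'data'] (min_width=9, slack=1)
Line 8: ['cat', 'black'] (min_width=9, slack=1)
Line 9: ['river'] (min_width=5, slack=5)
Line 10: ['support'] (min_width=7, slack=3)
Line 11: ['young', 'of'] (min_width=8, slack=2)
Line 12: ['window'] (min_width=6, slack=4)
Line 13: ['journey'] (min_width=7, slack=3)

Answer: 2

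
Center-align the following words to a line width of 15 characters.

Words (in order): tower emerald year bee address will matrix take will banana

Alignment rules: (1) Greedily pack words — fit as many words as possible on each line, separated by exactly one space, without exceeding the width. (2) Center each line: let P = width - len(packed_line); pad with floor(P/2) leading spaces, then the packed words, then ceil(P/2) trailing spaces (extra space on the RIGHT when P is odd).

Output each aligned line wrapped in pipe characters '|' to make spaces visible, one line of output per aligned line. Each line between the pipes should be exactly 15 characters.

Answer: | tower emerald |
|   year bee    |
| address will  |
|  matrix take  |
|  will banana  |

Derivation:
Line 1: ['tower', 'emerald'] (min_width=13, slack=2)
Line 2: ['year', 'bee'] (min_width=8, slack=7)
Line 3: ['address', 'will'] (min_width=12, slack=3)
Line 4: ['matrix', 'take'] (min_width=11, slack=4)
Line 5: ['will', 'banana'] (min_width=11, slack=4)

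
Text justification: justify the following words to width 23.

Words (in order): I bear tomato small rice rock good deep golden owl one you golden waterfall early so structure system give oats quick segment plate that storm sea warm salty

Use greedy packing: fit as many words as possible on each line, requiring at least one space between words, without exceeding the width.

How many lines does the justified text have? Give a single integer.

Answer: 8

Derivation:
Line 1: ['I', 'bear', 'tomato', 'small'] (min_width=19, slack=4)
Line 2: ['rice', 'rock', 'good', 'deep'] (min_width=19, slack=4)
Line 3: ['golden', 'owl', 'one', 'you'] (min_width=18, slack=5)
Line 4: ['golden', 'waterfall', 'early'] (min_width=22, slack=1)
Line 5: ['so', 'structure', 'system'] (min_width=19, slack=4)
Line 6: ['give', 'oats', 'quick', 'segment'] (min_width=23, slack=0)
Line 7: ['plate', 'that', 'storm', 'sea'] (min_width=20, slack=3)
Line 8: ['warm', 'salty'] (min_width=10, slack=13)
Total lines: 8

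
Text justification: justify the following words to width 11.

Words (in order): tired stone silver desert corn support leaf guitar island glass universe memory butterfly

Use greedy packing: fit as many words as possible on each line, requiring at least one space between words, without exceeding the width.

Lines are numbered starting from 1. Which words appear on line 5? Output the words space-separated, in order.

Answer: leaf guitar

Derivation:
Line 1: ['tired', 'stone'] (min_width=11, slack=0)
Line 2: ['silver'] (min_width=6, slack=5)
Line 3: ['desert', 'corn'] (min_width=11, slack=0)
Line 4: ['support'] (min_width=7, slack=4)
Line 5: ['leaf', 'guitar'] (min_width=11, slack=0)
Line 6: ['island'] (min_width=6, slack=5)
Line 7: ['glass'] (min_width=5, slack=6)
Line 8: ['universe'] (min_width=8, slack=3)
Line 9: ['memory'] (min_width=6, slack=5)
Line 10: ['butterfly'] (min_width=9, slack=2)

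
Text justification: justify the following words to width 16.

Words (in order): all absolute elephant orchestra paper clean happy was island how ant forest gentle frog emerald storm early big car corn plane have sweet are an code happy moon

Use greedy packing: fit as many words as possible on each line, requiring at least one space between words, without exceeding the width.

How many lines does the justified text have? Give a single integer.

Line 1: ['all', 'absolute'] (min_width=12, slack=4)
Line 2: ['elephant'] (min_width=8, slack=8)
Line 3: ['orchestra', 'paper'] (min_width=15, slack=1)
Line 4: ['clean', 'happy', 'was'] (min_width=15, slack=1)
Line 5: ['island', 'how', 'ant'] (min_width=14, slack=2)
Line 6: ['forest', 'gentle'] (min_width=13, slack=3)
Line 7: ['frog', 'emerald'] (min_width=12, slack=4)
Line 8: ['storm', 'early', 'big'] (min_width=15, slack=1)
Line 9: ['car', 'corn', 'plane'] (min_width=14, slack=2)
Line 10: ['have', 'sweet', 'are'] (min_width=14, slack=2)
Line 11: ['an', 'code', 'happy'] (min_width=13, slack=3)
Line 12: ['moon'] (min_width=4, slack=12)
Total lines: 12

Answer: 12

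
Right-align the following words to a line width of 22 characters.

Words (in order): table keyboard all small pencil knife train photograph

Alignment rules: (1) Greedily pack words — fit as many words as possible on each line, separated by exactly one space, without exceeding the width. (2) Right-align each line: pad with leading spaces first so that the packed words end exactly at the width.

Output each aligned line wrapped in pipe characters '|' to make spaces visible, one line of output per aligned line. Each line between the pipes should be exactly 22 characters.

Line 1: ['table', 'keyboard', 'all'] (min_width=18, slack=4)
Line 2: ['small', 'pencil', 'knife'] (min_width=18, slack=4)
Line 3: ['train', 'photograph'] (min_width=16, slack=6)

Answer: |    table keyboard all|
|    small pencil knife|
|      train photograph|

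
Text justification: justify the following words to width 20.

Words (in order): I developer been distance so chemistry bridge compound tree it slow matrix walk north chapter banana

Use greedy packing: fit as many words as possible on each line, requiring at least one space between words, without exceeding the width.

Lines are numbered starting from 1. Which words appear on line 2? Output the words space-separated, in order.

Answer: distance so

Derivation:
Line 1: ['I', 'developer', 'been'] (min_width=16, slack=4)
Line 2: ['distance', 'so'] (min_width=11, slack=9)
Line 3: ['chemistry', 'bridge'] (min_width=16, slack=4)
Line 4: ['compound', 'tree', 'it'] (min_width=16, slack=4)
Line 5: ['slow', 'matrix', 'walk'] (min_width=16, slack=4)
Line 6: ['north', 'chapter', 'banana'] (min_width=20, slack=0)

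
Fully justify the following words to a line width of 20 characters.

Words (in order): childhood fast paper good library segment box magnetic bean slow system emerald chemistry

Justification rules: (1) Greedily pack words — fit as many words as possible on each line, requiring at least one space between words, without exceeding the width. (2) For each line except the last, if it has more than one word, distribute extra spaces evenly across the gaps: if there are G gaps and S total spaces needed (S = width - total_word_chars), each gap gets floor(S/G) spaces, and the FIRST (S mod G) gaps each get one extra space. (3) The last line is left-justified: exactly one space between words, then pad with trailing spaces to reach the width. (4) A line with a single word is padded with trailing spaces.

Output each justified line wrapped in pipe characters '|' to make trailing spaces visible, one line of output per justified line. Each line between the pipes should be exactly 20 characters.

Line 1: ['childhood', 'fast', 'paper'] (min_width=20, slack=0)
Line 2: ['good', 'library', 'segment'] (min_width=20, slack=0)
Line 3: ['box', 'magnetic', 'bean'] (min_width=17, slack=3)
Line 4: ['slow', 'system', 'emerald'] (min_width=19, slack=1)
Line 5: ['chemistry'] (min_width=9, slack=11)

Answer: |childhood fast paper|
|good library segment|
|box   magnetic  bean|
|slow  system emerald|
|chemistry           |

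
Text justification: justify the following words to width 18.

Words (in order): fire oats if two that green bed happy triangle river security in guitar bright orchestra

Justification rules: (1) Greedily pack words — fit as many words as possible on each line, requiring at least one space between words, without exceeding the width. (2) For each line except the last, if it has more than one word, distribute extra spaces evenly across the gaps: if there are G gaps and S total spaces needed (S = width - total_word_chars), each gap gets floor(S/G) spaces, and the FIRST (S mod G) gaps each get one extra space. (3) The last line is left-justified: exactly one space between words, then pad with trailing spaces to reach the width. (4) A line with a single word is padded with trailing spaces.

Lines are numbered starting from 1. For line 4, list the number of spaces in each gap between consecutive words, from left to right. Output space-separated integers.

Answer: 2 1

Derivation:
Line 1: ['fire', 'oats', 'if', 'two'] (min_width=16, slack=2)
Line 2: ['that', 'green', 'bed'] (min_width=14, slack=4)
Line 3: ['happy', 'triangle'] (min_width=14, slack=4)
Line 4: ['river', 'security', 'in'] (min_width=17, slack=1)
Line 5: ['guitar', 'bright'] (min_width=13, slack=5)
Line 6: ['orchestra'] (min_width=9, slack=9)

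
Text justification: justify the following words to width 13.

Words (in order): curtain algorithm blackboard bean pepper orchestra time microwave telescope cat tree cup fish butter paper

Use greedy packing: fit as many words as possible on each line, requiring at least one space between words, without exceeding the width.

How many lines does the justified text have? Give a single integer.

Line 1: ['curtain'] (min_width=7, slack=6)
Line 2: ['algorithm'] (min_width=9, slack=4)
Line 3: ['blackboard'] (min_width=10, slack=3)
Line 4: ['bean', 'pepper'] (min_width=11, slack=2)
Line 5: ['orchestra'] (min_width=9, slack=4)
Line 6: ['time'] (min_width=4, slack=9)
Line 7: ['microwave'] (min_width=9, slack=4)
Line 8: ['telescope', 'cat'] (min_width=13, slack=0)
Line 9: ['tree', 'cup', 'fish'] (min_width=13, slack=0)
Line 10: ['butter', 'paper'] (min_width=12, slack=1)
Total lines: 10

Answer: 10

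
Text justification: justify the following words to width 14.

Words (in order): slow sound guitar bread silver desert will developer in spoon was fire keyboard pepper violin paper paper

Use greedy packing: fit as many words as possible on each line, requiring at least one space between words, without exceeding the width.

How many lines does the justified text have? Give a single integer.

Answer: 8

Derivation:
Line 1: ['slow', 'sound'] (min_width=10, slack=4)
Line 2: ['guitar', 'bread'] (min_width=12, slack=2)
Line 3: ['silver', 'desert'] (min_width=13, slack=1)
Line 4: ['will', 'developer'] (min_width=14, slack=0)
Line 5: ['in', 'spoon', 'was'] (min_width=12, slack=2)
Line 6: ['fire', 'keyboard'] (min_width=13, slack=1)
Line 7: ['pepper', 'violin'] (min_width=13, slack=1)
Line 8: ['paper', 'paper'] (min_width=11, slack=3)
Total lines: 8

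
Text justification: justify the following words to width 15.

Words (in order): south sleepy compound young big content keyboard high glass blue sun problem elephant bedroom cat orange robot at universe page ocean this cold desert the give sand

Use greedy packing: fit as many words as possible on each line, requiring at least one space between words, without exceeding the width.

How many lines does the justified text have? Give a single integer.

Answer: 13

Derivation:
Line 1: ['south', 'sleepy'] (min_width=12, slack=3)
Line 2: ['compound', 'young'] (min_width=14, slack=1)
Line 3: ['big', 'content'] (min_width=11, slack=4)
Line 4: ['keyboard', 'high'] (min_width=13, slack=2)
Line 5: ['glass', 'blue', 'sun'] (min_width=14, slack=1)
Line 6: ['problem'] (min_width=7, slack=8)
Line 7: ['elephant'] (min_width=8, slack=7)
Line 8: ['bedroom', 'cat'] (min_width=11, slack=4)
Line 9: ['orange', 'robot', 'at'] (min_width=15, slack=0)
Line 10: ['universe', 'page'] (min_width=13, slack=2)
Line 11: ['ocean', 'this', 'cold'] (min_width=15, slack=0)
Line 12: ['desert', 'the', 'give'] (min_width=15, slack=0)
Line 13: ['sand'] (min_width=4, slack=11)
Total lines: 13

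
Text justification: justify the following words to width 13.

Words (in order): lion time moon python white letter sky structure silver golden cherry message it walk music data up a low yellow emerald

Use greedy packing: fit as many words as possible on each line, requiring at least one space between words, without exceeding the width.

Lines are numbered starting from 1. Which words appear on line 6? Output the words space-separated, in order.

Line 1: ['lion', 'time'] (min_width=9, slack=4)
Line 2: ['moon', 'python'] (min_width=11, slack=2)
Line 3: ['white', 'letter'] (min_width=12, slack=1)
Line 4: ['sky', 'structure'] (min_width=13, slack=0)
Line 5: ['silver', 'golden'] (min_width=13, slack=0)
Line 6: ['cherry'] (min_width=6, slack=7)
Line 7: ['message', 'it'] (min_width=10, slack=3)
Line 8: ['walk', 'music'] (min_width=10, slack=3)
Line 9: ['data', 'up', 'a', 'low'] (min_width=13, slack=0)
Line 10: ['yellow'] (min_width=6, slack=7)
Line 11: ['emerald'] (min_width=7, slack=6)

Answer: cherry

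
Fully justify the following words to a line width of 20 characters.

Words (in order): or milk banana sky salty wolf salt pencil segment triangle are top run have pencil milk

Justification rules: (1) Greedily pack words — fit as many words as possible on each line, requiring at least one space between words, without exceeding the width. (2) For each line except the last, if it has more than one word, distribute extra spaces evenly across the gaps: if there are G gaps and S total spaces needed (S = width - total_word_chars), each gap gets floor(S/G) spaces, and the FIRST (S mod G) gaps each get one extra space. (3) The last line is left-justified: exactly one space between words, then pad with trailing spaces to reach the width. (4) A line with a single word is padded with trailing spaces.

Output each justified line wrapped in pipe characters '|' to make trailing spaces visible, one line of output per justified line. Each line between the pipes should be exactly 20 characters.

Answer: |or  milk  banana sky|
|salty    wolf   salt|
|pencil       segment|
|triangle are top run|
|have pencil milk    |

Derivation:
Line 1: ['or', 'milk', 'banana', 'sky'] (min_width=18, slack=2)
Line 2: ['salty', 'wolf', 'salt'] (min_width=15, slack=5)
Line 3: ['pencil', 'segment'] (min_width=14, slack=6)
Line 4: ['triangle', 'are', 'top', 'run'] (min_width=20, slack=0)
Line 5: ['have', 'pencil', 'milk'] (min_width=16, slack=4)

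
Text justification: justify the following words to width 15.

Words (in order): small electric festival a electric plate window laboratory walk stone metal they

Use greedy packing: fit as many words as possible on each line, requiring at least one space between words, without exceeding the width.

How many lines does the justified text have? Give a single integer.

Line 1: ['small', 'electric'] (min_width=14, slack=1)
Line 2: ['festival', 'a'] (min_width=10, slack=5)
Line 3: ['electric', 'plate'] (min_width=14, slack=1)
Line 4: ['window'] (min_width=6, slack=9)
Line 5: ['laboratory', 'walk'] (min_width=15, slack=0)
Line 6: ['stone', 'metal'] (min_width=11, slack=4)
Line 7: ['they'] (min_width=4, slack=11)
Total lines: 7

Answer: 7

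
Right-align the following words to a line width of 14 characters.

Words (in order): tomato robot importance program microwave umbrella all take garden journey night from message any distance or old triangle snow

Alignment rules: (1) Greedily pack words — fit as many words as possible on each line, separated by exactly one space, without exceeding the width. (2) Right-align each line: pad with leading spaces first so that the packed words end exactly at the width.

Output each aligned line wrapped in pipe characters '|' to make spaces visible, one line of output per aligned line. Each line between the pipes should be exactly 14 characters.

Answer: |  tomato robot|
|    importance|
|       program|
|     microwave|
|  umbrella all|
|   take garden|
| journey night|
|  from message|
|  any distance|
|        or old|
| triangle snow|

Derivation:
Line 1: ['tomato', 'robot'] (min_width=12, slack=2)
Line 2: ['importance'] (min_width=10, slack=4)
Line 3: ['program'] (min_width=7, slack=7)
Line 4: ['microwave'] (min_width=9, slack=5)
Line 5: ['umbrella', 'all'] (min_width=12, slack=2)
Line 6: ['take', 'garden'] (min_width=11, slack=3)
Line 7: ['journey', 'night'] (min_width=13, slack=1)
Line 8: ['from', 'message'] (min_width=12, slack=2)
Line 9: ['any', 'distance'] (min_width=12, slack=2)
Line 10: ['or', 'old'] (min_width=6, slack=8)
Line 11: ['triangle', 'snow'] (min_width=13, slack=1)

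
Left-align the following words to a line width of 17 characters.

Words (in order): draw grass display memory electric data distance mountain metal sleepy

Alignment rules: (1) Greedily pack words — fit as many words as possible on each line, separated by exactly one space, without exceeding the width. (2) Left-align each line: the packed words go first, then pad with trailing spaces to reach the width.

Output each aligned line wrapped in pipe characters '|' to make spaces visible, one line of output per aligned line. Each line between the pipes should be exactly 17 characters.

Answer: |draw grass       |
|display memory   |
|electric data    |
|distance mountain|
|metal sleepy     |

Derivation:
Line 1: ['draw', 'grass'] (min_width=10, slack=7)
Line 2: ['display', 'memory'] (min_width=14, slack=3)
Line 3: ['electric', 'data'] (min_width=13, slack=4)
Line 4: ['distance', 'mountain'] (min_width=17, slack=0)
Line 5: ['metal', 'sleepy'] (min_width=12, slack=5)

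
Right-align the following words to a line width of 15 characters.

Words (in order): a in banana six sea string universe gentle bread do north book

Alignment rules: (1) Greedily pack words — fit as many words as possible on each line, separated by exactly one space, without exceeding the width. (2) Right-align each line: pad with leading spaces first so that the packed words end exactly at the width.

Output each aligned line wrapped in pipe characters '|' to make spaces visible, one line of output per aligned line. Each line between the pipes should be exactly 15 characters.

Line 1: ['a', 'in', 'banana', 'six'] (min_width=15, slack=0)
Line 2: ['sea', 'string'] (min_width=10, slack=5)
Line 3: ['universe', 'gentle'] (min_width=15, slack=0)
Line 4: ['bread', 'do', 'north'] (min_width=14, slack=1)
Line 5: ['book'] (min_width=4, slack=11)

Answer: |a in banana six|
|     sea string|
|universe gentle|
| bread do north|
|           book|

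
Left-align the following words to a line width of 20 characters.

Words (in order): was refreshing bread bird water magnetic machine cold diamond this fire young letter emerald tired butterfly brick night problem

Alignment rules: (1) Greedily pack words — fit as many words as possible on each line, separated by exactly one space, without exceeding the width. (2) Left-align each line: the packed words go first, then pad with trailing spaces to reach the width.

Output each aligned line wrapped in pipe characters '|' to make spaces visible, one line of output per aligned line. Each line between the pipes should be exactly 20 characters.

Line 1: ['was', 'refreshing', 'bread'] (min_width=20, slack=0)
Line 2: ['bird', 'water', 'magnetic'] (min_width=19, slack=1)
Line 3: ['machine', 'cold', 'diamond'] (min_width=20, slack=0)
Line 4: ['this', 'fire', 'young'] (min_width=15, slack=5)
Line 5: ['letter', 'emerald', 'tired'] (min_width=20, slack=0)
Line 6: ['butterfly', 'brick'] (min_width=15, slack=5)
Line 7: ['night', 'problem'] (min_width=13, slack=7)

Answer: |was refreshing bread|
|bird water magnetic |
|machine cold diamond|
|this fire young     |
|letter emerald tired|
|butterfly brick     |
|night problem       |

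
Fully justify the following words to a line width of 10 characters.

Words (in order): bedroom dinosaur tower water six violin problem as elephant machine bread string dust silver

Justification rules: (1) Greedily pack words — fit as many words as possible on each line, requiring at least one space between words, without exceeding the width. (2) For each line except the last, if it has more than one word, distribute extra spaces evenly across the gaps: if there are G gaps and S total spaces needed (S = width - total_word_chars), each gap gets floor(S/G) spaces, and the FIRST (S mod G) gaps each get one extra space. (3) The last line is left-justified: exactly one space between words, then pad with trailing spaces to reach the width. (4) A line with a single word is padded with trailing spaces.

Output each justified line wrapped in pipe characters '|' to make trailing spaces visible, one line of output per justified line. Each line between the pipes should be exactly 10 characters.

Line 1: ['bedroom'] (min_width=7, slack=3)
Line 2: ['dinosaur'] (min_width=8, slack=2)
Line 3: ['tower'] (min_width=5, slack=5)
Line 4: ['water', 'six'] (min_width=9, slack=1)
Line 5: ['violin'] (min_width=6, slack=4)
Line 6: ['problem', 'as'] (min_width=10, slack=0)
Line 7: ['elephant'] (min_width=8, slack=2)
Line 8: ['machine'] (min_width=7, slack=3)
Line 9: ['bread'] (min_width=5, slack=5)
Line 10: ['string'] (min_width=6, slack=4)
Line 11: ['dust'] (min_width=4, slack=6)
Line 12: ['silver'] (min_width=6, slack=4)

Answer: |bedroom   |
|dinosaur  |
|tower     |
|water  six|
|violin    |
|problem as|
|elephant  |
|machine   |
|bread     |
|string    |
|dust      |
|silver    |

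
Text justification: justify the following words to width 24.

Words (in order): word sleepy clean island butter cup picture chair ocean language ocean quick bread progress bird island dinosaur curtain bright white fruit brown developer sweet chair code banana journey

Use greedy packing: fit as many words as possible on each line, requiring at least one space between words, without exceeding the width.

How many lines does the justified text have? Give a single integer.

Line 1: ['word', 'sleepy', 'clean', 'island'] (min_width=24, slack=0)
Line 2: ['butter', 'cup', 'picture', 'chair'] (min_width=24, slack=0)
Line 3: ['ocean', 'language', 'ocean'] (min_width=20, slack=4)
Line 4: ['quick', 'bread', 'progress'] (min_width=20, slack=4)
Line 5: ['bird', 'island', 'dinosaur'] (min_width=20, slack=4)
Line 6: ['curtain', 'bright', 'white'] (min_width=20, slack=4)
Line 7: ['fruit', 'brown', 'developer'] (min_width=21, slack=3)
Line 8: ['sweet', 'chair', 'code', 'banana'] (min_width=23, slack=1)
Line 9: ['journey'] (min_width=7, slack=17)
Total lines: 9

Answer: 9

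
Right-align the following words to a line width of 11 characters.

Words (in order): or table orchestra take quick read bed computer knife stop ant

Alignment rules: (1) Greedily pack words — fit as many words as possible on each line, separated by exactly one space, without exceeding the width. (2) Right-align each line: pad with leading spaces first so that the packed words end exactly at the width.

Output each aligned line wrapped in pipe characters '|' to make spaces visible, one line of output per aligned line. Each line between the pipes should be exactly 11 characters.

Line 1: ['or', 'table'] (min_width=8, slack=3)
Line 2: ['orchestra'] (min_width=9, slack=2)
Line 3: ['take', 'quick'] (min_width=10, slack=1)
Line 4: ['read', 'bed'] (min_width=8, slack=3)
Line 5: ['computer'] (min_width=8, slack=3)
Line 6: ['knife', 'stop'] (min_width=10, slack=1)
Line 7: ['ant'] (min_width=3, slack=8)

Answer: |   or table|
|  orchestra|
| take quick|
|   read bed|
|   computer|
| knife stop|
|        ant|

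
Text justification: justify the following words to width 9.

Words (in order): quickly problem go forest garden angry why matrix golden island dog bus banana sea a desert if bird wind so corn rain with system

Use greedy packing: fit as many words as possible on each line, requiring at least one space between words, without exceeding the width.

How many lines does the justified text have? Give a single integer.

Answer: 16

Derivation:
Line 1: ['quickly'] (min_width=7, slack=2)
Line 2: ['problem'] (min_width=7, slack=2)
Line 3: ['go', 'forest'] (min_width=9, slack=0)
Line 4: ['garden'] (min_width=6, slack=3)
Line 5: ['angry', 'why'] (min_width=9, slack=0)
Line 6: ['matrix'] (min_width=6, slack=3)
Line 7: ['golden'] (min_width=6, slack=3)
Line 8: ['island'] (min_width=6, slack=3)
Line 9: ['dog', 'bus'] (min_width=7, slack=2)
Line 10: ['banana'] (min_width=6, slack=3)
Line 11: ['sea', 'a'] (min_width=5, slack=4)
Line 12: ['desert', 'if'] (min_width=9, slack=0)
Line 13: ['bird', 'wind'] (min_width=9, slack=0)
Line 14: ['so', 'corn'] (min_width=7, slack=2)
Line 15: ['rain', 'with'] (min_width=9, slack=0)
Line 16: ['system'] (min_width=6, slack=3)
Total lines: 16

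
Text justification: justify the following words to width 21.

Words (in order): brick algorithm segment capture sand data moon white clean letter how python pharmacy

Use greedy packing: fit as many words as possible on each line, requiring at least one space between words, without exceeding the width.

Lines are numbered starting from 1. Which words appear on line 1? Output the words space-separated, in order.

Line 1: ['brick', 'algorithm'] (min_width=15, slack=6)
Line 2: ['segment', 'capture', 'sand'] (min_width=20, slack=1)
Line 3: ['data', 'moon', 'white', 'clean'] (min_width=21, slack=0)
Line 4: ['letter', 'how', 'python'] (min_width=17, slack=4)
Line 5: ['pharmacy'] (min_width=8, slack=13)

Answer: brick algorithm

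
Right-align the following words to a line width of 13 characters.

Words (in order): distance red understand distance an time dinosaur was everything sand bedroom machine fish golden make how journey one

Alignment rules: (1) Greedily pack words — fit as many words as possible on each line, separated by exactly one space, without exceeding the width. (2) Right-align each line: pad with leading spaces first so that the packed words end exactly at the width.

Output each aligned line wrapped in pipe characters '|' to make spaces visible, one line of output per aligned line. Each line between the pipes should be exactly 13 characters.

Answer: | distance red|
|   understand|
|  distance an|
|time dinosaur|
|          was|
|   everything|
| sand bedroom|
| machine fish|
|  golden make|
|  how journey|
|          one|

Derivation:
Line 1: ['distance', 'red'] (min_width=12, slack=1)
Line 2: ['understand'] (min_width=10, slack=3)
Line 3: ['distance', 'an'] (min_width=11, slack=2)
Line 4: ['time', 'dinosaur'] (min_width=13, slack=0)
Line 5: ['was'] (min_width=3, slack=10)
Line 6: ['everything'] (min_width=10, slack=3)
Line 7: ['sand', 'bedroom'] (min_width=12, slack=1)
Line 8: ['machine', 'fish'] (min_width=12, slack=1)
Line 9: ['golden', 'make'] (min_width=11, slack=2)
Line 10: ['how', 'journey'] (min_width=11, slack=2)
Line 11: ['one'] (min_width=3, slack=10)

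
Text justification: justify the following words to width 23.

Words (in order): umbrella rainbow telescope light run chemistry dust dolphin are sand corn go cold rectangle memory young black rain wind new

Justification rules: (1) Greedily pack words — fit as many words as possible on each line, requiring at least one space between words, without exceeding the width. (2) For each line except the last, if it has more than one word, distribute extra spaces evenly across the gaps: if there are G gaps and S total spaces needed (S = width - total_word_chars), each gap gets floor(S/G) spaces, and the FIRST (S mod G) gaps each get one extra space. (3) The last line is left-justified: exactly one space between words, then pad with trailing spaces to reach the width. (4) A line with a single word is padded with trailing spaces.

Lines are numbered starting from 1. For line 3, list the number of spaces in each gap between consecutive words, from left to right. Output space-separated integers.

Answer: 2 1

Derivation:
Line 1: ['umbrella', 'rainbow'] (min_width=16, slack=7)
Line 2: ['telescope', 'light', 'run'] (min_width=19, slack=4)
Line 3: ['chemistry', 'dust', 'dolphin'] (min_width=22, slack=1)
Line 4: ['are', 'sand', 'corn', 'go', 'cold'] (min_width=21, slack=2)
Line 5: ['rectangle', 'memory', 'young'] (min_width=22, slack=1)
Line 6: ['black', 'rain', 'wind', 'new'] (min_width=19, slack=4)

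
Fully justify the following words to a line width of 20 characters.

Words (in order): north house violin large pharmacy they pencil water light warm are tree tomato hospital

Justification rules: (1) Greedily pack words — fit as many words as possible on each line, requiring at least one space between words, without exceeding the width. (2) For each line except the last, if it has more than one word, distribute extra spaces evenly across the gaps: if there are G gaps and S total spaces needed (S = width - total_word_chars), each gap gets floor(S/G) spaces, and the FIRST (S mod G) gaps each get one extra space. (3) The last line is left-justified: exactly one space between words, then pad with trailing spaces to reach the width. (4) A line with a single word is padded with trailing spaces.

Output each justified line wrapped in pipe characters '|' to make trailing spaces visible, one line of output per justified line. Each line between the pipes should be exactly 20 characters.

Answer: |north  house  violin|
|large  pharmacy they|
|pencil  water  light|
|warm are tree tomato|
|hospital            |

Derivation:
Line 1: ['north', 'house', 'violin'] (min_width=18, slack=2)
Line 2: ['large', 'pharmacy', 'they'] (min_width=19, slack=1)
Line 3: ['pencil', 'water', 'light'] (min_width=18, slack=2)
Line 4: ['warm', 'are', 'tree', 'tomato'] (min_width=20, slack=0)
Line 5: ['hospital'] (min_width=8, slack=12)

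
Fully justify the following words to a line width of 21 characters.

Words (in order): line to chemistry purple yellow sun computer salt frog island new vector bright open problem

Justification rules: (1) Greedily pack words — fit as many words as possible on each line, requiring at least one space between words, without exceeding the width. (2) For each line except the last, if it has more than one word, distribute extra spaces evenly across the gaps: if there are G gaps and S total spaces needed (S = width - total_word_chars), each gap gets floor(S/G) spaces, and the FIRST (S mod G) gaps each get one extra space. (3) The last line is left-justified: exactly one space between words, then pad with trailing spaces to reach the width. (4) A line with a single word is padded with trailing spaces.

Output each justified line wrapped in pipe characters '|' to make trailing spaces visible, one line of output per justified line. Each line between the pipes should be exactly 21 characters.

Line 1: ['line', 'to', 'chemistry'] (min_width=17, slack=4)
Line 2: ['purple', 'yellow', 'sun'] (min_width=17, slack=4)
Line 3: ['computer', 'salt', 'frog'] (min_width=18, slack=3)
Line 4: ['island', 'new', 'vector'] (min_width=17, slack=4)
Line 5: ['bright', 'open', 'problem'] (min_width=19, slack=2)

Answer: |line   to   chemistry|
|purple   yellow   sun|
|computer   salt  frog|
|island   new   vector|
|bright open problem  |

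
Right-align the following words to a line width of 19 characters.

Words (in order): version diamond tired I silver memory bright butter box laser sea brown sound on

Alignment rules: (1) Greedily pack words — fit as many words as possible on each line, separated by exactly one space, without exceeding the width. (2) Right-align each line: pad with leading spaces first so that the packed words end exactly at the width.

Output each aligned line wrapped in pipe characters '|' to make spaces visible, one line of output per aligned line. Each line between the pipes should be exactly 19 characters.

Answer: |    version diamond|
|     tired I silver|
|      memory bright|
|   butter box laser|
| sea brown sound on|

Derivation:
Line 1: ['version', 'diamond'] (min_width=15, slack=4)
Line 2: ['tired', 'I', 'silver'] (min_width=14, slack=5)
Line 3: ['memory', 'bright'] (min_width=13, slack=6)
Line 4: ['butter', 'box', 'laser'] (min_width=16, slack=3)
Line 5: ['sea', 'brown', 'sound', 'on'] (min_width=18, slack=1)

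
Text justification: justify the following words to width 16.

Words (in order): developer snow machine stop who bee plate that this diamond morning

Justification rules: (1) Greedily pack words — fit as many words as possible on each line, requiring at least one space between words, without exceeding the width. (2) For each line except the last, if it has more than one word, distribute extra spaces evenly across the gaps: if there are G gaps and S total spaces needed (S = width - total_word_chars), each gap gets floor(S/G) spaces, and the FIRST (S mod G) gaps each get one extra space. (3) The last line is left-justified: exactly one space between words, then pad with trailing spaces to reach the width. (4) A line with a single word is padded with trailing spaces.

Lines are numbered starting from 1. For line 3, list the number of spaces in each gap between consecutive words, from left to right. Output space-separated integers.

Line 1: ['developer', 'snow'] (min_width=14, slack=2)
Line 2: ['machine', 'stop', 'who'] (min_width=16, slack=0)
Line 3: ['bee', 'plate', 'that'] (min_width=14, slack=2)
Line 4: ['this', 'diamond'] (min_width=12, slack=4)
Line 5: ['morning'] (min_width=7, slack=9)

Answer: 2 2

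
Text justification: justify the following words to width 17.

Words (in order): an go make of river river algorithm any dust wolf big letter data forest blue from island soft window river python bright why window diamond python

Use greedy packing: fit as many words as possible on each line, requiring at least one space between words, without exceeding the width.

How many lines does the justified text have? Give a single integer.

Answer: 11

Derivation:
Line 1: ['an', 'go', 'make', 'of'] (min_width=13, slack=4)
Line 2: ['river', 'river'] (min_width=11, slack=6)
Line 3: ['algorithm', 'any'] (min_width=13, slack=4)
Line 4: ['dust', 'wolf', 'big'] (min_width=13, slack=4)
Line 5: ['letter', 'data'] (min_width=11, slack=6)
Line 6: ['forest', 'blue', 'from'] (min_width=16, slack=1)
Line 7: ['island', 'soft'] (min_width=11, slack=6)
Line 8: ['window', 'river'] (min_width=12, slack=5)
Line 9: ['python', 'bright', 'why'] (min_width=17, slack=0)
Line 10: ['window', 'diamond'] (min_width=14, slack=3)
Line 11: ['python'] (min_width=6, slack=11)
Total lines: 11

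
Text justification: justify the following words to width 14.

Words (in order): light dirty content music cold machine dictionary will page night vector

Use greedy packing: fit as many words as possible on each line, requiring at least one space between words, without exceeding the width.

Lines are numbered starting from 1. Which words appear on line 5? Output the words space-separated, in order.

Answer: will page

Derivation:
Line 1: ['light', 'dirty'] (min_width=11, slack=3)
Line 2: ['content', 'music'] (min_width=13, slack=1)
Line 3: ['cold', 'machine'] (min_width=12, slack=2)
Line 4: ['dictionary'] (min_width=10, slack=4)
Line 5: ['will', 'page'] (min_width=9, slack=5)
Line 6: ['night', 'vector'] (min_width=12, slack=2)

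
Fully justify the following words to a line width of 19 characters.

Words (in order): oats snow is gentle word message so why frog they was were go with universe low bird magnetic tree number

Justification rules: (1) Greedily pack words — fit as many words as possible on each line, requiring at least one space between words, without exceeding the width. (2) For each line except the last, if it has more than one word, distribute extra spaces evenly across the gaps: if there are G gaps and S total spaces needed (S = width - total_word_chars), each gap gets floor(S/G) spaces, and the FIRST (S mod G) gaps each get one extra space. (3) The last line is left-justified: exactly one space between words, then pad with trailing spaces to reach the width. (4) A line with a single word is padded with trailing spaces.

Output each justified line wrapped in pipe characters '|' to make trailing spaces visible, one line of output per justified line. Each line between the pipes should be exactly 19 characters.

Line 1: ['oats', 'snow', 'is', 'gentle'] (min_width=19, slack=0)
Line 2: ['word', 'message', 'so', 'why'] (min_width=19, slack=0)
Line 3: ['frog', 'they', 'was', 'were'] (min_width=18, slack=1)
Line 4: ['go', 'with', 'universe'] (min_width=16, slack=3)
Line 5: ['low', 'bird', 'magnetic'] (min_width=17, slack=2)
Line 6: ['tree', 'number'] (min_width=11, slack=8)

Answer: |oats snow is gentle|
|word message so why|
|frog  they was were|
|go   with  universe|
|low  bird  magnetic|
|tree number        |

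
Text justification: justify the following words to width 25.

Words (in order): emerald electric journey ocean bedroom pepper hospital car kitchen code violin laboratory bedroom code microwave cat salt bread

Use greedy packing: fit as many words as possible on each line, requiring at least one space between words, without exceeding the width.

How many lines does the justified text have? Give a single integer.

Answer: 6

Derivation:
Line 1: ['emerald', 'electric', 'journey'] (min_width=24, slack=1)
Line 2: ['ocean', 'bedroom', 'pepper'] (min_width=20, slack=5)
Line 3: ['hospital', 'car', 'kitchen', 'code'] (min_width=25, slack=0)
Line 4: ['violin', 'laboratory', 'bedroom'] (min_width=25, slack=0)
Line 5: ['code', 'microwave', 'cat', 'salt'] (min_width=23, slack=2)
Line 6: ['bread'] (min_width=5, slack=20)
Total lines: 6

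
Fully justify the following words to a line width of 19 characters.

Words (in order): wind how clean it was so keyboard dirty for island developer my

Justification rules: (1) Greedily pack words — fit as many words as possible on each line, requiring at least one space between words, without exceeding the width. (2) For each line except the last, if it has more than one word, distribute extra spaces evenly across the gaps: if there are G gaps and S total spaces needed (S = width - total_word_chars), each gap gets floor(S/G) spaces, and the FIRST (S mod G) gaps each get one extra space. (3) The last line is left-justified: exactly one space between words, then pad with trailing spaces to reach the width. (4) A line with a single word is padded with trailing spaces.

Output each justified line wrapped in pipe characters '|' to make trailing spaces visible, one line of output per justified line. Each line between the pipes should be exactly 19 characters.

Answer: |wind  how  clean it|
|was   so   keyboard|
|dirty   for  island|
|developer my       |

Derivation:
Line 1: ['wind', 'how', 'clean', 'it'] (min_width=17, slack=2)
Line 2: ['was', 'so', 'keyboard'] (min_width=15, slack=4)
Line 3: ['dirty', 'for', 'island'] (min_width=16, slack=3)
Line 4: ['developer', 'my'] (min_width=12, slack=7)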